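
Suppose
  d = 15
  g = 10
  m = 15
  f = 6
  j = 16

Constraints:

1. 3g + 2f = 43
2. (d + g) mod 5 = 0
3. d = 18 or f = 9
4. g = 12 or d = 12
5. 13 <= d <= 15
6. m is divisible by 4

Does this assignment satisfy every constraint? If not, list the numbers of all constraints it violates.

Violated: 1, 3, 4, 6.

1. 3g + 2f = 3(10) + 2(6) = 42, not 43 — violated.
2. d + g = 25; 25 mod 5 = 0 — satisfied.
3. d = 15 ≠ 18 and f = 6 ≠ 9; both disjuncts false — violated.
4. g = 10 ≠ 12 and d = 15 ≠ 12; both disjuncts false — violated.
5. d = 15 lies in [13, 15] — satisfied.
6. 15 = 4*3 + 3, so 4 does not divide 15 — violated.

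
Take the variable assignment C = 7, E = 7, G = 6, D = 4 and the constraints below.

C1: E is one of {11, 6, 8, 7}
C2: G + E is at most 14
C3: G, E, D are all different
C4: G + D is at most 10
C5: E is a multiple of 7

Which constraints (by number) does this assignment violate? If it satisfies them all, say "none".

C1: E = 7 is in {11, 6, 8, 7} — OK.
C2: G + E = 6 + 7 = 13; 13 ≤ 14 — OK.
C3: values 6, 7, 4 are pairwise distinct — OK.
C4: G + D = 6 + 4 = 10; 10 ≤ 10 — OK.
C5: 7 / 7 = 1, so 7 divides 7 — OK.

All constraints are satisfied.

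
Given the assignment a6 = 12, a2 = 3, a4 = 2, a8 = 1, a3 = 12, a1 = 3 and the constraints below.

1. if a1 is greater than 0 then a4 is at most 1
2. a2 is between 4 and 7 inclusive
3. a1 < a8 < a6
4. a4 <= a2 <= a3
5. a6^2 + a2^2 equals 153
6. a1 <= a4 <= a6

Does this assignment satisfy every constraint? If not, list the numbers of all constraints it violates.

1. a1 = 3 > 0, so we need a4 ≤ 1; but a4 = 2 > 1 — fails.
2. a2 = 3 is outside [4, 7] — fails.
3. values 3, 1, 12; a1 = 3 is not < a8 = 1 — fails.
4. values 2 <= 3 <= 12 — holds.
5. a6^2 + a2^2 = 12^2 + 3^2 = 144 + 9 = 153 — holds.
6. values 3, 2, 12; a1 = 3 is not <= a4 = 2 — fails.

Constraints 1, 2, 3, and 6 do not hold.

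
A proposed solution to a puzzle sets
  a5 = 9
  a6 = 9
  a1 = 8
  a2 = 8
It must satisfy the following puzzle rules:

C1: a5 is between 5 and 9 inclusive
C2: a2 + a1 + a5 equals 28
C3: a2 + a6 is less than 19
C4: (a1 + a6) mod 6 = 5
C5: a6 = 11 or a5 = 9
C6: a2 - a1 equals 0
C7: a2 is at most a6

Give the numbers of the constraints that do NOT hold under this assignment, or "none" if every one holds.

Constraint 2 does not hold.

C1: a5 = 9 lies in [5, 9]  yes
C2: a2 + a1 + a5 = 8 + 8 + 9 = 25, not 28  no
C3: a2 + a6 = 8 + 9 = 17; 17 < 19  yes
C4: a1 + a6 = 17; 17 mod 6 = 5  yes
C5: a6 = 9 ≠ 11, but a5 = 9 = 9 (second disjunct)  yes
C6: a2 - a1 = 8 - 8 = 0  yes
C7: a2 = 8, a6 = 9; 8 ≤ 9  yes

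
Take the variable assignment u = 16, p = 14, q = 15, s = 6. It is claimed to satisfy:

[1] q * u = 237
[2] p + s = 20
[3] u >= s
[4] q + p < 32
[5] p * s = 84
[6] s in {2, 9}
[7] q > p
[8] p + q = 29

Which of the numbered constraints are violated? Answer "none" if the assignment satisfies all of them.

[1] q * u = 15 * 16 = 240, not 237  FAIL
[2] p + s = 14 + 6 = 20  OK
[3] u = 16, s = 6; 16 ≥ 6  OK
[4] q + p = 15 + 14 = 29; 29 < 32  OK
[5] p * s = 14 * 6 = 84  OK
[6] s = 6 is not in {2, 9}  FAIL
[7] q = 15, p = 14; 15 > 14  OK
[8] p + q = 14 + 15 = 29  OK

No — constraints 1 and 6 are not satisfied.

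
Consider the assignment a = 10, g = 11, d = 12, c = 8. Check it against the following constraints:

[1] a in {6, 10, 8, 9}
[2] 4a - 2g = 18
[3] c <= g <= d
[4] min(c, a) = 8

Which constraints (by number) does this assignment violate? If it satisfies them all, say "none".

[1] a = 10 is in {6, 10, 8, 9}  yes
[2] 4a - 2g = 4(10) - 2(11) = 18  yes
[3] values 8 <= 11 <= 12  yes
[4] min(8, 10) = 8  yes

The assignment satisfies every constraint.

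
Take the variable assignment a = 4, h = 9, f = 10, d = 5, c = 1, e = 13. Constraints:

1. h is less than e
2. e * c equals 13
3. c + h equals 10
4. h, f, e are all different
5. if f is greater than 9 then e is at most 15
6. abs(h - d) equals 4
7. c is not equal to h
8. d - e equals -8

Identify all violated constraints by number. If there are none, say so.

All constraints are satisfied.

1. h = 9, e = 13; 9 < 13 — OK.
2. e * c = 13 * 1 = 13 — OK.
3. c + h = 1 + 9 = 10 — OK.
4. values 9, 10, 13 are pairwise distinct — OK.
5. f = 10 > 9, so we need e ≤ 15; e = 13 ≤ 15 — OK.
6. abs(9 - 5) = 4 — OK.
7. c = 1, h = 9; distinct — OK.
8. d - e = 5 - 13 = -8 — OK.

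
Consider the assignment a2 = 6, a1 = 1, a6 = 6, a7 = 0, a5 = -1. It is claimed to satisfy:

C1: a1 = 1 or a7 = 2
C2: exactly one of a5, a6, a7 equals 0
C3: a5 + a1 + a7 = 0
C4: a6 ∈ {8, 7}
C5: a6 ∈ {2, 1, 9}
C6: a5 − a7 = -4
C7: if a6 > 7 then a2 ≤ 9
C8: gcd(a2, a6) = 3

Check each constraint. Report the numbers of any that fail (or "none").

The assignment fails constraints 4, 5, 6, 8.

C1: a1 = 1 = 1 (first disjunct) — OK.
C2: a5=-1, a6=6, a7=0; 1 of them equals 0 — OK.
C3: a5 + a1 + a7 = -1 + 1 + 0 = 0 — OK.
C4: a6 = 6 is not in {8, 7} — violated.
C5: a6 = 6 is not in {2, 1, 9} — violated.
C6: a5 − a7 = -1 − 0 = -1, not -4 — violated.
C7: a6 = 6, not > 7; antecedent false, conditional vacuously true — OK.
C8: gcd(6, 6) = 6, not 3 — violated.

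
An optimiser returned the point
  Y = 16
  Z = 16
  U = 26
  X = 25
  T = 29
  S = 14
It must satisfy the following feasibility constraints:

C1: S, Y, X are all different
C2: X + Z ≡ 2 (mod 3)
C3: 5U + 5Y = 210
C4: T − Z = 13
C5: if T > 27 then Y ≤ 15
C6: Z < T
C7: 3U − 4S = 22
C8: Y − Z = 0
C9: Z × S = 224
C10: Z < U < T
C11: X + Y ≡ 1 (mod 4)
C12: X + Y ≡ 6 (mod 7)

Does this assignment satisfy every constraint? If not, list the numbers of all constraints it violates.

C1: values 14, 16, 25 are pairwise distinct  true
C2: X + Z = 41; 41 mod 3 = 2  true
C3: 5U + 5Y = 5(26) + 5(16) = 210  true
C4: T − Z = 29 − 16 = 13  true
C5: T = 29 > 27, so we need Y ≤ 15; but Y = 16 > 15  false
C6: Z = 16, T = 29; 16 < 29  true
C7: 3U − 4S = 3(26) − 4(14) = 22  true
C8: Y − Z = 16 − 16 = 0  true
C9: Z × S = 16 × 14 = 224  true
C10: values 16 < 26 < 29  true
C11: X + Y = 41; 41 mod 4 = 1  true
C12: X + Y = 41; 41 mod 7 = 6  true

The assignment fails constraint 5.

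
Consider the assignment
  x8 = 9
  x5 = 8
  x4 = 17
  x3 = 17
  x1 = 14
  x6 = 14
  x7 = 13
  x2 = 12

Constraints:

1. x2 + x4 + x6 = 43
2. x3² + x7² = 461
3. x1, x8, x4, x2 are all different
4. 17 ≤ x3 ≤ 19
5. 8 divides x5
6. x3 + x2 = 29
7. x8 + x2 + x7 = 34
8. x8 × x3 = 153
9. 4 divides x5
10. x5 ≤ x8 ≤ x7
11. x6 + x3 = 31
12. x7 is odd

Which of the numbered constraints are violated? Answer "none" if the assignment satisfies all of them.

1. x2 + x4 + x6 = 12 + 17 + 14 = 43 — holds.
2. x3² + x7² = 17² + 13² = 289 + 169 = 458, not 461 — does not hold.
3. values 14, 9, 17, 12 are pairwise distinct — holds.
4. x3 = 17 lies in [17, 19] — holds.
5. 8 / 8 = 1, so 8 divides 8 — holds.
6. x3 + x2 = 17 + 12 = 29 — holds.
7. x8 + x2 + x7 = 9 + 12 + 13 = 34 — holds.
8. x8 × x3 = 9 × 17 = 153 — holds.
9. 8 / 4 = 2, so 4 divides 8 — holds.
10. values 8 ≤ 9 ≤ 13 — holds.
11. x6 + x3 = 14 + 17 = 31 — holds.
12. x7 = 13 is odd — holds.

Constraint 2 is violated.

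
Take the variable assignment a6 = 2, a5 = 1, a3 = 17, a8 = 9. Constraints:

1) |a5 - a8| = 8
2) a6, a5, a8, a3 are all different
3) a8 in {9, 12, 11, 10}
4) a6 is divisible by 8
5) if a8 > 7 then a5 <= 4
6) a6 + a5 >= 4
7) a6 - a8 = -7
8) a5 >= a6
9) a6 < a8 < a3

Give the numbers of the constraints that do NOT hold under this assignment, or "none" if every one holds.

Violated: 4, 6, and 8.

1) |1 - 9| = 8 — holds.
2) values 2, 1, 9, 17 are pairwise distinct — holds.
3) a8 = 9 is in {9, 12, 11, 10} — holds.
4) 2 = 8*0 + 2, so 8 does not divide 2 — does not hold.
5) a8 = 9 > 7, so we need a5 ≤ 4; a5 = 1 ≤ 4 — holds.
6) a6 + a5 = 2 + 1 = 3; 3 < 4, bound 4 not met — does not hold.
7) a6 - a8 = 2 - 9 = -7 — holds.
8) a5 = 1, a6 = 2; 1 < 2 (want ≥) — does not hold.
9) values 2 < 9 < 17 — holds.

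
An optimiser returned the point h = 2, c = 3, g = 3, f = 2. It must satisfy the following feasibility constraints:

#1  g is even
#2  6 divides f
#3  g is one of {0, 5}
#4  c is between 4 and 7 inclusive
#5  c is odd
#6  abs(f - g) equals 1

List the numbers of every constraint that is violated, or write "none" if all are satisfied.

Constraints 1, 2, 3, and 4 are violated.

#1 g = 3 is odd — fails.
#2 2 = 6*0 + 2, so 6 does not divide 2 — fails.
#3 g = 3 is not in {0, 5} — fails.
#4 c = 3 is outside [4, 7] — fails.
#5 c = 3 is odd — holds.
#6 abs(2 - 3) = 1 — holds.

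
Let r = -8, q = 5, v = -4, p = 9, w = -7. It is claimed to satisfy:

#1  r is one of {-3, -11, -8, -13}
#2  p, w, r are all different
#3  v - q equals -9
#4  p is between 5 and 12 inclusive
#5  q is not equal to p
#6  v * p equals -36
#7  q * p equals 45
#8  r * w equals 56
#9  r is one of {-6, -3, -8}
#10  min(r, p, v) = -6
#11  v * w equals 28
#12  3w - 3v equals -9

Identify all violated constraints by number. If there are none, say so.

No — constraint 10 is not satisfied.

#1 r = -8 is in {-3, -11, -8, -13} — satisfied.
#2 values 9, -7, -8 are pairwise distinct — satisfied.
#3 v - q = -4 - 5 = -9 — satisfied.
#4 p = 9 lies in [5, 12] — satisfied.
#5 q = 5, p = 9; distinct — satisfied.
#6 v * p = -4 * 9 = -36 — satisfied.
#7 q * p = 5 * 9 = 45 — satisfied.
#8 r * w = -8 * (-7) = 56 — satisfied.
#9 r = -8 is in {-6, -3, -8} — satisfied.
#10 min(-8, 9, -4) = -8, not -6 — violated.
#11 v * w = -4 * (-7) = 28 — satisfied.
#12 3w - 3v = 3(-7) - 3(-4) = -9 — satisfied.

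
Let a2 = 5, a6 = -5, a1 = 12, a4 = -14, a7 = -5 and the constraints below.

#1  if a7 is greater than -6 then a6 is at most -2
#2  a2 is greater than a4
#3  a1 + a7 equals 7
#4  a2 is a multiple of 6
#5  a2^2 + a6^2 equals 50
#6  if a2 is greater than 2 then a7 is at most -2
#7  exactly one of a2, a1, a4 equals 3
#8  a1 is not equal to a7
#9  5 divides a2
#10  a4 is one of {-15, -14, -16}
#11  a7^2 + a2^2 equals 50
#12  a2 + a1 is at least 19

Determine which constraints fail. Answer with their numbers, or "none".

Constraints 4, 7, 12 do not hold.

#1 a7 = -5 > -6, so we need a6 ≤ -2; a6 = -5 ≤ -2  ✔
#2 a2 = 5, a4 = -14; 5 > -14  ✔
#3 a1 + a7 = 12 + (-5) = 7  ✔
#4 5 = 6*0 + 5, so 6 does not divide 5  ✘
#5 a2^2 + a6^2 = 5^2 + (-5)^2 = 25 + 25 = 50  ✔
#6 a2 = 5 > 2, so we need a7 ≤ -2; a7 = -5 ≤ -2  ✔
#7 a2=5, a1=12, a4=-14; 0 of them equal 3, not exactly one  ✘
#8 a1 = 12, a7 = -5; distinct  ✔
#9 5 / 5 = 1, so 5 divides 5  ✔
#10 a4 = -14 is in {-15, -14, -16}  ✔
#11 a7^2 + a2^2 = (-5)^2 + 5^2 = 25 + 25 = 50  ✔
#12 a2 + a1 = 5 + 12 = 17; 17 < 19, bound 19 not met  ✘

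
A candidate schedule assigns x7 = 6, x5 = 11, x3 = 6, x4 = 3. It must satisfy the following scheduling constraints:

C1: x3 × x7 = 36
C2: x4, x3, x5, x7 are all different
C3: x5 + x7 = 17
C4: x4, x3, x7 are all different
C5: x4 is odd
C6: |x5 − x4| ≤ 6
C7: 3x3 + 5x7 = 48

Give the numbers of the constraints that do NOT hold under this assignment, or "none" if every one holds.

C1: x3 × x7 = 6 × 6 = 36 — holds.
C2: x3 = x7 = 6, not all different — fails.
C3: x5 + x7 = 11 + 6 = 17 — holds.
C4: x3 = x7 = 6, not all different — fails.
C5: x4 = 3 is odd — holds.
C6: |11 − 3| = 8; 8 > 6, exceeds bound 6 — fails.
C7: 3x3 + 5x7 = 3(6) + 5(6) = 48 — holds.

The assignment fails constraints 2, 4, and 6.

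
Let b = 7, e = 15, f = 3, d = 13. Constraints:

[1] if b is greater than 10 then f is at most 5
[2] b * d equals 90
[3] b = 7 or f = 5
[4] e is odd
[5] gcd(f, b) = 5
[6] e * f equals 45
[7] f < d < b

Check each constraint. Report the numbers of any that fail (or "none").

[1] b = 7, not > 10; antecedent false, conditional vacuously true — satisfied.
[2] b * d = 7 * 13 = 91, not 90 — violated.
[3] b = 7 = 7 (first disjunct) — satisfied.
[4] e = 15 is odd — satisfied.
[5] gcd(3, 7) = 1, not 5 — violated.
[6] e * f = 15 * 3 = 45 — satisfied.
[7] values 3, 13, 7; d = 13 is not < b = 7 — violated.

Constraints 2, 5, and 7 do not hold.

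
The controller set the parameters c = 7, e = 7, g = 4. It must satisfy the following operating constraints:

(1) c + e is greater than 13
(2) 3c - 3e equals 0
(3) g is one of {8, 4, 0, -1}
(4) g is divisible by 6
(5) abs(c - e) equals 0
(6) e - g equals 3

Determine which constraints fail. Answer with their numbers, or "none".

(1) c + e = 7 + 7 = 14; 14 > 13 — satisfied.
(2) 3c - 3e = 3(7) - 3(7) = 0 — satisfied.
(3) g = 4 is in {8, 4, 0, -1} — satisfied.
(4) 4 = 6*0 + 4, so 6 does not divide 4 — violated.
(5) abs(7 - 7) = 0 — satisfied.
(6) e - g = 7 - 4 = 3 — satisfied.

Constraint 4 does not hold.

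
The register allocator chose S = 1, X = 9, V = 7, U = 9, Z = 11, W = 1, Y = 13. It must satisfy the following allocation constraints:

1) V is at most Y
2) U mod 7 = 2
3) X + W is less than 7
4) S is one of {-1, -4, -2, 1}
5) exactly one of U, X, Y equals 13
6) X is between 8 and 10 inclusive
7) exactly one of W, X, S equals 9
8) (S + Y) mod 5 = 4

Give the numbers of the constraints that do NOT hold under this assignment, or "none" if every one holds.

1) V = 7, Y = 13; 7 ≤ 13  yes
2) 9 mod 7 = 2  yes
3) X + W = 9 + 1 = 10; 10 ≥ 7, bound 7 not met  no
4) S = 1 is in {-1, -4, -2, 1}  yes
5) U=9, X=9, Y=13; 1 of them equals 13  yes
6) X = 9 lies in [8, 10]  yes
7) W=1, X=9, S=1; 1 of them equals 9  yes
8) S + Y = 14; 14 mod 5 = 4  yes

The assignment fails constraint 3.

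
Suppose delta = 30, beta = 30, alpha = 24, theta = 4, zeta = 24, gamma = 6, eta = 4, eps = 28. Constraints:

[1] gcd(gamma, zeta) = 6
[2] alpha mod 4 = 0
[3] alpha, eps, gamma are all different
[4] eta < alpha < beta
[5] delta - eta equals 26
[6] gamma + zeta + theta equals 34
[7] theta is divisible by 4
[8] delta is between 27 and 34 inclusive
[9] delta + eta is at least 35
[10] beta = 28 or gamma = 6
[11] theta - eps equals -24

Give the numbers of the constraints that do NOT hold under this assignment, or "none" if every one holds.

No — constraint 9 is not satisfied.

[1] gcd(6, 24) = 6 — OK.
[2] 24 mod 4 = 0 — OK.
[3] values 24, 28, 6 are pairwise distinct — OK.
[4] values 4 < 24 < 30 — OK.
[5] delta - eta = 30 - 4 = 26 — OK.
[6] gamma + zeta + theta = 6 + 24 + 4 = 34 — OK.
[7] 4 / 4 = 1, so 4 divides 4 — OK.
[8] delta = 30 lies in [27, 34] — OK.
[9] delta + eta = 30 + 4 = 34; 34 < 35, bound 35 not met — violated.
[10] beta = 30 ≠ 28, but gamma = 6 = 6 (second disjunct) — OK.
[11] theta - eps = 4 - 28 = -24 — OK.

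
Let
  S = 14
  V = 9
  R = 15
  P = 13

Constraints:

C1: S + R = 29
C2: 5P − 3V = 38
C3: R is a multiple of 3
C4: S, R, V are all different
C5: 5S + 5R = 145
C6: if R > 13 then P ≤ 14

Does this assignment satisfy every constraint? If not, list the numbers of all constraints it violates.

Yes — all constraints hold.

C1: S + R = 14 + 15 = 29 — OK.
C2: 5P − 3V = 5(13) − 3(9) = 38 — OK.
C3: 15 / 3 = 5, so 3 divides 15 — OK.
C4: values 14, 15, 9 are pairwise distinct — OK.
C5: 5S + 5R = 5(14) + 5(15) = 145 — OK.
C6: R = 15 > 13, so we need P ≤ 14; P = 13 ≤ 14 — OK.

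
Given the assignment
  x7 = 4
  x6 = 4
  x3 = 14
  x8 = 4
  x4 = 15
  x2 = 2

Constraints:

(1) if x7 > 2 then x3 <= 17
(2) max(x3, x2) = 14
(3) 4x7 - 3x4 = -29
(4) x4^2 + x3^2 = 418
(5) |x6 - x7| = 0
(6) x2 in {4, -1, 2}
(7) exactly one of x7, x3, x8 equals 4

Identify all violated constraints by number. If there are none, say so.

Constraints 4, 7 do not hold.

(1) x7 = 4 > 2, so we need x3 ≤ 17; x3 = 14 ≤ 17  ✔
(2) max(14, 2) = 14  ✔
(3) 4x7 - 3x4 = 4(4) - 3(15) = -29  ✔
(4) x4^2 + x3^2 = 15^2 + 14^2 = 225 + 196 = 421, not 418  ✘
(5) |4 - 4| = 0  ✔
(6) x2 = 2 is in {4, -1, 2}  ✔
(7) x7=4, x3=14, x8=4; 2 of them equal 4, not exactly one  ✘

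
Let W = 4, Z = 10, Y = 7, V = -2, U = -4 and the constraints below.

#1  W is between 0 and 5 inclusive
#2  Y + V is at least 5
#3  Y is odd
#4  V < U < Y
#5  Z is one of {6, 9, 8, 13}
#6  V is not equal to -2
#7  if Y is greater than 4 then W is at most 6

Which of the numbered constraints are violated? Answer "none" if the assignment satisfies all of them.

#1 W = 4 lies in [0, 5]  yes
#2 Y + V = 7 + (-2) = 5; 5 ≥ 5  yes
#3 Y = 7 is odd  yes
#4 values -2, -4, 7; V = -2 is not < U = -4  no
#5 Z = 10 is not in {6, 9, 8, 13}  no
#6 V = -2, but -2 is required to differ  no
#7 Y = 7 > 4, so we need W ≤ 6; W = 4 ≤ 6  yes

Constraints 4, 5, 6 are violated.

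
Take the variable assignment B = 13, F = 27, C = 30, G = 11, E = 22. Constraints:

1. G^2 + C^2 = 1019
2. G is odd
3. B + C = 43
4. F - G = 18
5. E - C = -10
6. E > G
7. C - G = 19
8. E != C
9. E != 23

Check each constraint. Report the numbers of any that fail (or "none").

1. G^2 + C^2 = 11^2 + 30^2 = 121 + 900 = 1021, not 1019 — violated.
2. G = 11 is odd — OK.
3. B + C = 13 + 30 = 43 — OK.
4. F - G = 27 - 11 = 16, not 18 — violated.
5. E - C = 22 - 30 = -8, not -10 — violated.
6. E = 22, G = 11; 22 > 11 — OK.
7. C - G = 30 - 11 = 19 — OK.
8. E = 22, C = 30; distinct — OK.
9. E = 22, and 22 ≠ 23 — OK.

Constraints 1, 4, and 5 do not hold.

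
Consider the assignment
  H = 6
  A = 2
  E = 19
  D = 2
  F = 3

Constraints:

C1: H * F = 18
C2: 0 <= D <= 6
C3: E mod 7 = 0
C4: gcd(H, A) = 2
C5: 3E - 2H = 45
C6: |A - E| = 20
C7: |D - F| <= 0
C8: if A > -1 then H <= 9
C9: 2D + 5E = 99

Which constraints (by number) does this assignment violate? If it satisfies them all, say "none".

Constraints 3, 6, 7 do not hold.

C1: H * F = 6 * 3 = 18 — satisfied.
C2: D = 2 lies in [0, 6] — satisfied.
C3: 19 mod 7 = 5, not 0 — violated.
C4: gcd(6, 2) = 2 — satisfied.
C5: 3E - 2H = 3(19) - 2(6) = 45 — satisfied.
C6: |2 - 19| = 17, not 20 — violated.
C7: |2 - 3| = 1; 1 > 0, exceeds bound 0 — violated.
C8: A = 2 > -1, so we need H ≤ 9; H = 6 ≤ 9 — satisfied.
C9: 2D + 5E = 2(2) + 5(19) = 99 — satisfied.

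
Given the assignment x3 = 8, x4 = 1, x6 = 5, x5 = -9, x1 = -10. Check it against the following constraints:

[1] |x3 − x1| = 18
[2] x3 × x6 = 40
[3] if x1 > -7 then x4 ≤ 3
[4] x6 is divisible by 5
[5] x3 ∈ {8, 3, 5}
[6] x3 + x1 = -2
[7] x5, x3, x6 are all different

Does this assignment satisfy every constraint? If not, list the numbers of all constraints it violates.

[1] |8 − (-10)| = 18 — holds.
[2] x3 × x6 = 8 × 5 = 40 — holds.
[3] x1 = -10, not > -7; antecedent false, conditional vacuously true — holds.
[4] 5 / 5 = 1, so 5 divides 5 — holds.
[5] x3 = 8 is in {8, 3, 5} — holds.
[6] x3 + x1 = 8 + (-10) = -2 — holds.
[7] values -9, 8, 5 are pairwise distinct — holds.

No violations.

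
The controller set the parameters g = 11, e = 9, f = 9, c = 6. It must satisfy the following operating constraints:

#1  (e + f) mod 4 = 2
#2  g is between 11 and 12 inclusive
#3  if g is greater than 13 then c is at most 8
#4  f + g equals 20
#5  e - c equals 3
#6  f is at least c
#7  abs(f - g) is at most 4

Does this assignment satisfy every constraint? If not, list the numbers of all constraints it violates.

All constraints are satisfied.

#1 e + f = 18; 18 mod 4 = 2 — satisfied.
#2 g = 11 lies in [11, 12] — satisfied.
#3 g = 11, not > 13; antecedent false, conditional vacuously true — satisfied.
#4 f + g = 9 + 11 = 20 — satisfied.
#5 e - c = 9 - 6 = 3 — satisfied.
#6 f = 9, c = 6; 9 ≥ 6 — satisfied.
#7 abs(9 - 11) = 2; 2 ≤ 4 — satisfied.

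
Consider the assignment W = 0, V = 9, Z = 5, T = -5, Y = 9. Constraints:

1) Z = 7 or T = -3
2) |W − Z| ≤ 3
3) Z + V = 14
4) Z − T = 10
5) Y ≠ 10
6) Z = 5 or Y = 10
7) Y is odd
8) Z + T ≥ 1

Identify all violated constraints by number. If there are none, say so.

1) Z = 5 ≠ 7 and T = -5 ≠ -3; both disjuncts false — fails.
2) |0 − 5| = 5; 5 > 3, exceeds bound 3 — fails.
3) Z + V = 5 + 9 = 14 — holds.
4) Z − T = 5 − (-5) = 10 — holds.
5) Y = 9, and 9 ≠ 10 — holds.
6) Z = 5 = 5 (first disjunct) — holds.
7) Y = 9 is odd — holds.
8) Z + T = 5 + (-5) = 0; 0 < 1, bound 1 not met — fails.

Constraints 1, 2, and 8 do not hold.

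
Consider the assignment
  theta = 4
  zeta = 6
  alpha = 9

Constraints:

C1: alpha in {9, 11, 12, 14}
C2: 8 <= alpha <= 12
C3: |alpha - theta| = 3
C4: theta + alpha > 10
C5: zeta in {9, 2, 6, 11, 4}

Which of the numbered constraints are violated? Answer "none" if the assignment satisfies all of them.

Constraint 3 does not hold.

C1: alpha = 9 is in {9, 11, 12, 14} — holds.
C2: alpha = 9 lies in [8, 12] — holds.
C3: |9 - 4| = 5, not 3 — does not hold.
C4: theta + alpha = 4 + 9 = 13; 13 > 10 — holds.
C5: zeta = 6 is in {9, 2, 6, 11, 4} — holds.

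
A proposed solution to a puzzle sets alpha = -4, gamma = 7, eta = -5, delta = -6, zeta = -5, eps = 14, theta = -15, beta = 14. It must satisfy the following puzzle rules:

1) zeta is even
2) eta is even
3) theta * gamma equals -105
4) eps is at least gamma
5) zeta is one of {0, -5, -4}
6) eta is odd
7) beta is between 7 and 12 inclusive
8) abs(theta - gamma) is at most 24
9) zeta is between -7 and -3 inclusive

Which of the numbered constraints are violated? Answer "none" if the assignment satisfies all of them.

1) zeta = -5 is odd — violated.
2) eta = -5 is odd — violated.
3) theta * gamma = -15 * 7 = -105 — satisfied.
4) eps = 14, gamma = 7; 14 ≥ 7 — satisfied.
5) zeta = -5 is in {0, -5, -4} — satisfied.
6) eta = -5 is odd — satisfied.
7) beta = 14 is outside [7, 12] — violated.
8) abs(-15 - 7) = 22; 22 ≤ 24 — satisfied.
9) zeta = -5 lies in [-7, -3] — satisfied.

Violated: 1, 2, and 7.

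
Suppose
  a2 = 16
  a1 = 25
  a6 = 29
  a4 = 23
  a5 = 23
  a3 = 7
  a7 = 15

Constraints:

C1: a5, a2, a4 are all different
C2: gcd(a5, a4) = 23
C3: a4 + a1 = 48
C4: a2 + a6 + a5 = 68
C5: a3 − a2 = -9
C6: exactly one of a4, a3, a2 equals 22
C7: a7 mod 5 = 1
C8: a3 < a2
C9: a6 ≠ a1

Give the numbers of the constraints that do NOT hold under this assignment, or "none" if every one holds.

C1: a5 = a4 = 23, not all different  fails
C2: gcd(23, 23) = 23  holds
C3: a4 + a1 = 23 + 25 = 48  holds
C4: a2 + a6 + a5 = 16 + 29 + 23 = 68  holds
C5: a3 − a2 = 7 − 16 = -9  holds
C6: a4=23, a3=7, a2=16; 0 of them equal 22, not exactly one  fails
C7: 15 mod 5 = 0, not 1  fails
C8: a3 = 7, a2 = 16; 7 < 16  holds
C9: a6 = 29, a1 = 25; distinct  holds

The assignment fails constraints 1, 6, 7.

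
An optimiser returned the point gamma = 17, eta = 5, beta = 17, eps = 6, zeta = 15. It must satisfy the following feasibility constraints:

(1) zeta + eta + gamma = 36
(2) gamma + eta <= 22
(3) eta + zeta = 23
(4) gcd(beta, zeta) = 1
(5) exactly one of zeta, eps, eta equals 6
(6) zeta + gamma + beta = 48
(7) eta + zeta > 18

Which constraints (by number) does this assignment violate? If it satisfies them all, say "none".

Violated: 1, 3, and 6.

(1) zeta + eta + gamma = 15 + 5 + 17 = 37, not 36  ✘
(2) gamma + eta = 17 + 5 = 22; 22 ≤ 22  ✔
(3) eta + zeta = 5 + 15 = 20, not 23  ✘
(4) gcd(17, 15) = 1  ✔
(5) zeta=15, eps=6, eta=5; 1 of them equals 6  ✔
(6) zeta + gamma + beta = 15 + 17 + 17 = 49, not 48  ✘
(7) eta + zeta = 5 + 15 = 20; 20 > 18  ✔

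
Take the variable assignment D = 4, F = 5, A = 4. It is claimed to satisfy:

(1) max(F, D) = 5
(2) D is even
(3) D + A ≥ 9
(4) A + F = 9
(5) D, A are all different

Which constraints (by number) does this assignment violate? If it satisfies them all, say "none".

Constraints 3 and 5 are violated.

(1) max(5, 4) = 5 — OK.
(2) D = 4 is even — OK.
(3) D + A = 4 + 4 = 8; 8 < 9, bound 9 not met — violated.
(4) A + F = 4 + 5 = 9 — OK.
(5) D = A = 4, not all different — violated.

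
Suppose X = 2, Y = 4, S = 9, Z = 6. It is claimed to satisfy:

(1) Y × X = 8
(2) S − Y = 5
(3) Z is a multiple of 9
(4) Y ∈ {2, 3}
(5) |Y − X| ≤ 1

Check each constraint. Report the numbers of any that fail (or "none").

(1) Y × X = 4 × 2 = 8  OK
(2) S − Y = 9 − 4 = 5  OK
(3) 6 = 9×0 + 6, so 9 does not divide 6  FAIL
(4) Y = 4 is not in {2, 3}  FAIL
(5) |4 − 2| = 2; 2 > 1, exceeds bound 1  FAIL

The assignment fails constraints 3, 4, 5.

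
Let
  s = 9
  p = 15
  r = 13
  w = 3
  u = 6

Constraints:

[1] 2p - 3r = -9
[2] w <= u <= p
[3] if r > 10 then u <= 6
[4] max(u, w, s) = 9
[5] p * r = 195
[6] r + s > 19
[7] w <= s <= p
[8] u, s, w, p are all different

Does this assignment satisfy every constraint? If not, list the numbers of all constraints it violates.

All constraints are satisfied.

[1] 2p - 3r = 2(15) - 3(13) = -9  true
[2] values 3 <= 6 <= 15  true
[3] r = 13 > 10, so we need u ≤ 6; u = 6 ≤ 6  true
[4] max(6, 3, 9) = 9  true
[5] p * r = 15 * 13 = 195  true
[6] r + s = 13 + 9 = 22; 22 > 19  true
[7] values 3 <= 9 <= 15  true
[8] values 6, 9, 3, 15 are pairwise distinct  true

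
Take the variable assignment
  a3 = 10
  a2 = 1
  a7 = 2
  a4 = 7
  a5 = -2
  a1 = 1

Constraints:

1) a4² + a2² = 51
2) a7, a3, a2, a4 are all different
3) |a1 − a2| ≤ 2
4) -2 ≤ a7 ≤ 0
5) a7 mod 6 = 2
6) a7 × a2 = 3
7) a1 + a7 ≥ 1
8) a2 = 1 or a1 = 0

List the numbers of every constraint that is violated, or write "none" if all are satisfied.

1) a4² + a2² = 7² + 1² = 49 + 1 = 50, not 51 — does not hold.
2) values 2, 10, 1, 7 are pairwise distinct — holds.
3) |1 − 1| = 0; 0 ≤ 2 — holds.
4) a7 = 2 is outside [-2, 0] — does not hold.
5) 2 mod 6 = 2 — holds.
6) a7 × a2 = 2 × 1 = 2, not 3 — does not hold.
7) a1 + a7 = 1 + 2 = 3; 3 ≥ 1 — holds.
8) a2 = 1 = 1 (first disjunct) — holds.

Constraints 1, 4, 6 are violated.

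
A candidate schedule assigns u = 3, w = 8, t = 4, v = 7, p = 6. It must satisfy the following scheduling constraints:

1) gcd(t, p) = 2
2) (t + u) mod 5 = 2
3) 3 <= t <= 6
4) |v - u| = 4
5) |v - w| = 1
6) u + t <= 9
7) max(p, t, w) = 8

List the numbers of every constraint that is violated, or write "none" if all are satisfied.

All constraints are satisfied.

1) gcd(4, 6) = 2 — holds.
2) t + u = 7; 7 mod 5 = 2 — holds.
3) t = 4 lies in [3, 6] — holds.
4) |7 - 3| = 4 — holds.
5) |7 - 8| = 1 — holds.
6) u + t = 3 + 4 = 7; 7 ≤ 9 — holds.
7) max(6, 4, 8) = 8 — holds.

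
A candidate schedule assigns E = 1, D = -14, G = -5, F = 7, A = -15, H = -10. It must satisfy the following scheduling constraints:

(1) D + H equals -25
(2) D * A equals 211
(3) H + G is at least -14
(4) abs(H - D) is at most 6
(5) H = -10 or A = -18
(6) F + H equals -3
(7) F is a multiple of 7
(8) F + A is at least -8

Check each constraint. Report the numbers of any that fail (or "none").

(1) D + H = -14 + (-10) = -24, not -25  fails
(2) D * A = -14 * (-15) = 210, not 211  fails
(3) H + G = -10 + (-5) = -15; -15 < -14, bound -14 not met  fails
(4) abs(-10 - (-14)) = 4; 4 ≤ 6  holds
(5) H = -10 = -10 (first disjunct)  holds
(6) F + H = 7 + (-10) = -3  holds
(7) 7 / 7 = 1, so 7 divides 7  holds
(8) F + A = 7 + (-15) = -8; -8 ≥ -8  holds

The assignment fails constraints 1, 2, and 3.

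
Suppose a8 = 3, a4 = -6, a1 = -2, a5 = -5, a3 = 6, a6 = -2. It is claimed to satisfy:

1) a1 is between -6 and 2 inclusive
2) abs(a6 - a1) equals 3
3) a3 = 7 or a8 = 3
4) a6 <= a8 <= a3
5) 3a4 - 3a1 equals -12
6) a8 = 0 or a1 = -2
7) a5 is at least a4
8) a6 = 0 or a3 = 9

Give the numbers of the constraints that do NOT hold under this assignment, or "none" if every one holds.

Constraints 2 and 8 do not hold.

1) a1 = -2 lies in [-6, 2]  ✓
2) abs(-2 - (-2)) = 0, not 3  ✗
3) a3 = 6 ≠ 7, but a8 = 3 = 3 (second disjunct)  ✓
4) values -2 <= 3 <= 6  ✓
5) 3a4 - 3a1 = 3(-6) - 3(-2) = -12  ✓
6) a8 = 3 ≠ 0, but a1 = -2 = -2 (second disjunct)  ✓
7) a5 = -5, a4 = -6; -5 ≥ -6  ✓
8) a6 = -2 ≠ 0 and a3 = 6 ≠ 9; both disjuncts false  ✗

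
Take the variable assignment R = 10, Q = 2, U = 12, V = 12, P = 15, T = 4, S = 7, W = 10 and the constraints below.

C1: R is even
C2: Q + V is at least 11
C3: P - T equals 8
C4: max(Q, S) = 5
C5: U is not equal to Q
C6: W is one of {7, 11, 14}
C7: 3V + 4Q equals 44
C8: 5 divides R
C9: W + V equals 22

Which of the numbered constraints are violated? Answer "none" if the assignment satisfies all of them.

Constraints 3, 4, 6 do not hold.

C1: R = 10 is even  true
C2: Q + V = 2 + 12 = 14; 14 ≥ 11  true
C3: P - T = 15 - 4 = 11, not 8  false
C4: max(2, 7) = 7, not 5  false
C5: U = 12, Q = 2; distinct  true
C6: W = 10 is not in {7, 11, 14}  false
C7: 3V + 4Q = 3(12) + 4(2) = 44  true
C8: 10 / 5 = 2, so 5 divides 10  true
C9: W + V = 10 + 12 = 22  true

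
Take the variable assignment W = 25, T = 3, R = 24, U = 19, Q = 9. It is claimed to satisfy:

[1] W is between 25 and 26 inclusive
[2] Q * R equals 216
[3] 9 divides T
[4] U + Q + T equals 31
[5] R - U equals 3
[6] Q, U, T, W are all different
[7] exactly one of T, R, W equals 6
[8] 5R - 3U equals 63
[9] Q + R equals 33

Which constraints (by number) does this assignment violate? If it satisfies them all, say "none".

Constraints 3, 5, 7 do not hold.

[1] W = 25 lies in [25, 26] — holds.
[2] Q * R = 9 * 24 = 216 — holds.
[3] 3 = 9*0 + 3, so 9 does not divide 3 — does not hold.
[4] U + Q + T = 19 + 9 + 3 = 31 — holds.
[5] R - U = 24 - 19 = 5, not 3 — does not hold.
[6] values 9, 19, 3, 25 are pairwise distinct — holds.
[7] T=3, R=24, W=25; 0 of them equal 6, not exactly one — does not hold.
[8] 5R - 3U = 5(24) - 3(19) = 63 — holds.
[9] Q + R = 9 + 24 = 33 — holds.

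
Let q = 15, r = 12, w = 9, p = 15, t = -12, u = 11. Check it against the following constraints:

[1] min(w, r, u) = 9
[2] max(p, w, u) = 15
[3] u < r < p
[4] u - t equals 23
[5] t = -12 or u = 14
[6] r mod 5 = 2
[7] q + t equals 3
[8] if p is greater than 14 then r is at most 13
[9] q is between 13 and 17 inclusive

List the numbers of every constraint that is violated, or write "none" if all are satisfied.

The assignment satisfies every constraint.

[1] min(9, 12, 11) = 9  holds
[2] max(15, 9, 11) = 15  holds
[3] values 11 < 12 < 15  holds
[4] u - t = 11 - (-12) = 23  holds
[5] t = -12 = -12 (first disjunct)  holds
[6] 12 mod 5 = 2  holds
[7] q + t = 15 + (-12) = 3  holds
[8] p = 15 > 14, so we need r ≤ 13; r = 12 ≤ 13  holds
[9] q = 15 lies in [13, 17]  holds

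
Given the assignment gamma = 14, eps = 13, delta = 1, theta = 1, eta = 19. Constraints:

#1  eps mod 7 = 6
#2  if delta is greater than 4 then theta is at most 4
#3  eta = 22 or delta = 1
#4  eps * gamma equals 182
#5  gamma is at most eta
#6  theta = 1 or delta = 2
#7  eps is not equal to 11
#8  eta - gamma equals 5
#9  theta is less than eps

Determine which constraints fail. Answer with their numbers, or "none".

#1 13 mod 7 = 6  yes
#2 delta = 1, not > 4; antecedent false, conditional vacuously true  yes
#3 eta = 19 ≠ 22, but delta = 1 = 1 (second disjunct)  yes
#4 eps * gamma = 13 * 14 = 182  yes
#5 gamma = 14, eta = 19; 14 ≤ 19  yes
#6 theta = 1 = 1 (first disjunct)  yes
#7 eps = 13, and 13 ≠ 11  yes
#8 eta - gamma = 19 - 14 = 5  yes
#9 theta = 1, eps = 13; 1 < 13  yes

Yes — all constraints hold.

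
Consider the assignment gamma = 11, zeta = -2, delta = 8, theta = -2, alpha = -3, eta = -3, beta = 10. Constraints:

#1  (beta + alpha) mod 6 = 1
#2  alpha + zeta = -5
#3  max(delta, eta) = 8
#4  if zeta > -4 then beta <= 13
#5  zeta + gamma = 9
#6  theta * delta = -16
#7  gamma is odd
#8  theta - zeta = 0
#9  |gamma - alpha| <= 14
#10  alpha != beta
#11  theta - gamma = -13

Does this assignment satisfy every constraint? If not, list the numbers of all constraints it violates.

#1 beta + alpha = 7; 7 mod 6 = 1 — holds.
#2 alpha + zeta = -3 + (-2) = -5 — holds.
#3 max(8, -3) = 8 — holds.
#4 zeta = -2 > -4, so we need beta ≤ 13; beta = 10 ≤ 13 — holds.
#5 zeta + gamma = -2 + 11 = 9 — holds.
#6 theta * delta = -2 * 8 = -16 — holds.
#7 gamma = 11 is odd — holds.
#8 theta - zeta = -2 - (-2) = 0 — holds.
#9 |11 - (-3)| = 14; 14 ≤ 14 — holds.
#10 alpha = -3, beta = 10; distinct — holds.
#11 theta - gamma = -2 - 11 = -13 — holds.

None — every constraint holds.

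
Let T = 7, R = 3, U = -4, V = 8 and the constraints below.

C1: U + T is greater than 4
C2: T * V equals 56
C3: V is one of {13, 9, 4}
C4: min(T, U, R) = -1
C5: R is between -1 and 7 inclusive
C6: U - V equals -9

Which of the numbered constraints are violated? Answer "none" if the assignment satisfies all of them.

C1: U + T = -4 + 7 = 3; 3 ≤ 4, bound 4 not met  no
C2: T * V = 7 * 8 = 56  yes
C3: V = 8 is not in {13, 9, 4}  no
C4: min(7, -4, 3) = -4, not -1  no
C5: R = 3 lies in [-1, 7]  yes
C6: U - V = -4 - 8 = -12, not -9  no

The assignment fails constraints 1, 3, 4, and 6.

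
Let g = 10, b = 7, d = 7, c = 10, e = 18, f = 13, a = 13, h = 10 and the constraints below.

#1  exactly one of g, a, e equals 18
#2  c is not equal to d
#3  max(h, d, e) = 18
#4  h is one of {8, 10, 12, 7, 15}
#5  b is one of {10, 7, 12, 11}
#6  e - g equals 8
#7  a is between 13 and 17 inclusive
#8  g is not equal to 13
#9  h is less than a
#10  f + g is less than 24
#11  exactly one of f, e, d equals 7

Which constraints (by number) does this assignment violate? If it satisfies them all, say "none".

No violations.

#1 g=10, a=13, e=18; 1 of them equals 18 — holds.
#2 c = 10, d = 7; distinct — holds.
#3 max(10, 7, 18) = 18 — holds.
#4 h = 10 is in {8, 10, 12, 7, 15} — holds.
#5 b = 7 is in {10, 7, 12, 11} — holds.
#6 e - g = 18 - 10 = 8 — holds.
#7 a = 13 lies in [13, 17] — holds.
#8 g = 10, and 10 ≠ 13 — holds.
#9 h = 10, a = 13; 10 < 13 — holds.
#10 f + g = 13 + 10 = 23; 23 < 24 — holds.
#11 f=13, e=18, d=7; 1 of them equals 7 — holds.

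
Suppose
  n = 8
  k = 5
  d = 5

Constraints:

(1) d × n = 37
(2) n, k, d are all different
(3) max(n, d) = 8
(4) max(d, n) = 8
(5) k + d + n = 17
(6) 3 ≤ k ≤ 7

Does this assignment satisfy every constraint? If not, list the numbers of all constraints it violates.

(1) d × n = 5 × 8 = 40, not 37 — violated.
(2) k = d = 5, not all different — violated.
(3) max(8, 5) = 8 — satisfied.
(4) max(5, 8) = 8 — satisfied.
(5) k + d + n = 5 + 5 + 8 = 18, not 17 — violated.
(6) k = 5 lies in [3, 7] — satisfied.

The assignment fails constraints 1, 2, 5.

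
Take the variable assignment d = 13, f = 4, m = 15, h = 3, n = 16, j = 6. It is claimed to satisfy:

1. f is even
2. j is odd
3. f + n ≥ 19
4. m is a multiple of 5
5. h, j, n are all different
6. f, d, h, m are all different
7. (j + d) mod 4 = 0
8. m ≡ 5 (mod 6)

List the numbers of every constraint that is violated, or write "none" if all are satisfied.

1. f = 4 is even  true
2. j = 6 is even  false
3. f + n = 4 + 16 = 20; 20 ≥ 19  true
4. 15 / 5 = 3, so 5 divides 15  true
5. values 3, 6, 16 are pairwise distinct  true
6. values 4, 13, 3, 15 are pairwise distinct  true
7. j + d = 19; 19 mod 4 = 3, not 0  false
8. 15 mod 6 = 3, not 5  false

No — constraints 2, 7, and 8 are not satisfied.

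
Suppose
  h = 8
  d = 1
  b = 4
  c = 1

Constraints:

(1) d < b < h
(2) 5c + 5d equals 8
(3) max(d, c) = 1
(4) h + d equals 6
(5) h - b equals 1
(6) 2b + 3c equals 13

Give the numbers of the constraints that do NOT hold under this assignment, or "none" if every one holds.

Constraints 2, 4, 5, 6 are violated.

(1) values 1 < 4 < 8  ✔
(2) 5c + 5d = 5(1) + 5(1) = 10, not 8  ✘
(3) max(1, 1) = 1  ✔
(4) h + d = 8 + 1 = 9, not 6  ✘
(5) h - b = 8 - 4 = 4, not 1  ✘
(6) 2b + 3c = 2(4) + 3(1) = 11, not 13  ✘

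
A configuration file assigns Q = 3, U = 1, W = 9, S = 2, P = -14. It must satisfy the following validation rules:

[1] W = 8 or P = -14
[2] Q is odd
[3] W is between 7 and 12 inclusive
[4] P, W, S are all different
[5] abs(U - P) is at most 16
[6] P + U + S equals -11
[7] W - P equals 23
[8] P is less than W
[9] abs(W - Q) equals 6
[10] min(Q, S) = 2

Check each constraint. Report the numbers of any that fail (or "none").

No violations.

[1] W = 9 ≠ 8, but P = -14 = -14 (second disjunct)  true
[2] Q = 3 is odd  true
[3] W = 9 lies in [7, 12]  true
[4] values -14, 9, 2 are pairwise distinct  true
[5] abs(1 - (-14)) = 15; 15 ≤ 16  true
[6] P + U + S = -14 + 1 + 2 = -11  true
[7] W - P = 9 - (-14) = 23  true
[8] P = -14, W = 9; -14 < 9  true
[9] abs(9 - 3) = 6  true
[10] min(3, 2) = 2  true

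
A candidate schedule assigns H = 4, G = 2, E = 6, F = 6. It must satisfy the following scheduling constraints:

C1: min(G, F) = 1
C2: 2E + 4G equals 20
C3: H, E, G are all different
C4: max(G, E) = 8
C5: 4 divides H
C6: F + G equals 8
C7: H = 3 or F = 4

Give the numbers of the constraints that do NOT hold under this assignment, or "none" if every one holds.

Violated: 1, 4, 7.

C1: min(2, 6) = 2, not 1  ✘
C2: 2E + 4G = 2(6) + 4(2) = 20  ✔
C3: values 4, 6, 2 are pairwise distinct  ✔
C4: max(2, 6) = 6, not 8  ✘
C5: 4 / 4 = 1, so 4 divides 4  ✔
C6: F + G = 6 + 2 = 8  ✔
C7: H = 4 ≠ 3 and F = 6 ≠ 4; both disjuncts false  ✘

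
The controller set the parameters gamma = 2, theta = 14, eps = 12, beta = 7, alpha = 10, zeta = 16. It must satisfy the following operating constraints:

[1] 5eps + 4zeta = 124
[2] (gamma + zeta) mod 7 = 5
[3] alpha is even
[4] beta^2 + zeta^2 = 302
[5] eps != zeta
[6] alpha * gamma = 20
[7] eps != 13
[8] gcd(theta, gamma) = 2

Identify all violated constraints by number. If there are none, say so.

[1] 5eps + 4zeta = 5(12) + 4(16) = 124 — holds.
[2] gamma + zeta = 18; 18 mod 7 = 4, not 5 — does not hold.
[3] alpha = 10 is even — holds.
[4] beta^2 + zeta^2 = 7^2 + 16^2 = 49 + 256 = 305, not 302 — does not hold.
[5] eps = 12, zeta = 16; distinct — holds.
[6] alpha * gamma = 10 * 2 = 20 — holds.
[7] eps = 12, and 12 ≠ 13 — holds.
[8] gcd(14, 2) = 2 — holds.

Violated: 2, 4.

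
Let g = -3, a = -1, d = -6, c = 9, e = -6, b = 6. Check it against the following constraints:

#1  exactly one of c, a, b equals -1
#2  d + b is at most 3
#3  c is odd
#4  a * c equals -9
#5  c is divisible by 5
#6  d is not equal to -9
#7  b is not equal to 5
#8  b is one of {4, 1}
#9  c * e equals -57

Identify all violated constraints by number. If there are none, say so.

#1 c=9, a=-1, b=6; 1 of them equals -1 — satisfied.
#2 d + b = -6 + 6 = 0; 0 ≤ 3 — satisfied.
#3 c = 9 is odd — satisfied.
#4 a * c = -1 * 9 = -9 — satisfied.
#5 9 = 5*1 + 4, so 5 does not divide 9 — violated.
#6 d = -6, and -6 ≠ -9 — satisfied.
#7 b = 6, and 6 ≠ 5 — satisfied.
#8 b = 6 is not in {4, 1} — violated.
#9 c * e = 9 * (-6) = -54, not -57 — violated.

No — constraints 5, 8, 9 are not satisfied.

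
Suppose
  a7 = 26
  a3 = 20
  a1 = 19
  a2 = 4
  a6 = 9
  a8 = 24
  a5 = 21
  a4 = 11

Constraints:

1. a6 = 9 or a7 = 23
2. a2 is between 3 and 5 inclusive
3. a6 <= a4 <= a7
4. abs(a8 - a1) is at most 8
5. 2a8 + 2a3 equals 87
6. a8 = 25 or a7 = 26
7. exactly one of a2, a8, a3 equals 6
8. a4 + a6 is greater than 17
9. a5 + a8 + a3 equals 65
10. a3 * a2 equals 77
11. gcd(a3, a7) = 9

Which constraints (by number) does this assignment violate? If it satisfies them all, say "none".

Constraints 5, 7, 10, and 11 do not hold.

1. a6 = 9 = 9 (first disjunct) — holds.
2. a2 = 4 lies in [3, 5] — holds.
3. values 9 <= 11 <= 26 — holds.
4. abs(24 - 19) = 5; 5 ≤ 8 — holds.
5. 2a8 + 2a3 = 2(24) + 2(20) = 88, not 87 — does not hold.
6. a8 = 24 ≠ 25, but a7 = 26 = 26 (second disjunct) — holds.
7. a2=4, a8=24, a3=20; 0 of them equal 6, not exactly one — does not hold.
8. a4 + a6 = 11 + 9 = 20; 20 > 17 — holds.
9. a5 + a8 + a3 = 21 + 24 + 20 = 65 — holds.
10. a3 * a2 = 20 * 4 = 80, not 77 — does not hold.
11. gcd(20, 26) = 2, not 9 — does not hold.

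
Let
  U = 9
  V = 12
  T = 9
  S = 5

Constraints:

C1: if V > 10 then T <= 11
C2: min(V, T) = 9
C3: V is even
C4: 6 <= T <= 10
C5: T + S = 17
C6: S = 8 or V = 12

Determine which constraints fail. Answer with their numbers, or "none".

Constraint 5 is violated.

C1: V = 12 > 10, so we need T ≤ 11; T = 9 ≤ 11  yes
C2: min(12, 9) = 9  yes
C3: V = 12 is even  yes
C4: T = 9 lies in [6, 10]  yes
C5: T + S = 9 + 5 = 14, not 17  no
C6: S = 5 ≠ 8, but V = 12 = 12 (second disjunct)  yes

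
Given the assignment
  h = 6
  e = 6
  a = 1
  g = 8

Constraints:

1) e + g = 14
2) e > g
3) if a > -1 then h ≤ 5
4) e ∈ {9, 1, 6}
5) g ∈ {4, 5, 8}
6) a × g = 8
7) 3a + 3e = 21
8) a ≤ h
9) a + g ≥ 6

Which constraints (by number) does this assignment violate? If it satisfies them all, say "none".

Constraints 2 and 3 do not hold.

1) e + g = 6 + 8 = 14 — holds.
2) e = 6, g = 8; 6 ≤ 8 (want >) — does not hold.
3) a = 1 > -1, so we need h ≤ 5; but h = 6 > 5 — does not hold.
4) e = 6 is in {9, 1, 6} — holds.
5) g = 8 is in {4, 5, 8} — holds.
6) a × g = 1 × 8 = 8 — holds.
7) 3a + 3e = 3(1) + 3(6) = 21 — holds.
8) a = 1, h = 6; 1 ≤ 6 — holds.
9) a + g = 1 + 8 = 9; 9 ≥ 6 — holds.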